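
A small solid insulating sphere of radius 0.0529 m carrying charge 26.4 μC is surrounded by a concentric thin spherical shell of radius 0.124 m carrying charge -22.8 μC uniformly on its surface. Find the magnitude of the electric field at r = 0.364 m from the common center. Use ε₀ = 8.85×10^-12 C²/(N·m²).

E ≈ 2.44×10^5 N/C

Symmetry ⇒ E = E(r) r̂. Gaussian sphere of radius r = 0.364 m (r > 0.124 m, enclosing both).
Q_enc = (26.4 μC) + (-22.8 μC) = 3.60×10^-6 C.
Since E is radial and uniform over the Gaussian sphere, Φ = E·4πr² = Q_enc/ε₀.
E = |Q_enc|/(4πε₀r²) = (3.60e-6)/(4π·8.85×10^-12·(0.364)²) = 2.44×10^5 N/C.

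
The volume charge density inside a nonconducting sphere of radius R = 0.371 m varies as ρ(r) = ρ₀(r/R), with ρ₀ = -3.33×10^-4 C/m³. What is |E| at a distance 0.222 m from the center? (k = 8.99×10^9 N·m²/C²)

Symmetry ⇒ E = E(r) r̂. Gaussian sphere of radius r = 0.222 m (r < R).
Integrate the density: Q_enc = 4π ∫₀^r ρ₀(r'/R)^1 r'² dr' = 4πρ₀ r^4/(4·R) = -6.849×10^-6 C.
Since E is radial and uniform over the Gaussian sphere, Φ = E·4πr² = Q_enc/ε₀.
E = k|Q_enc|/r² = (8.99×10^9)(6.849×10^-6)/(0.222)² = 1.25e6 N/C.

1.25e6 N/C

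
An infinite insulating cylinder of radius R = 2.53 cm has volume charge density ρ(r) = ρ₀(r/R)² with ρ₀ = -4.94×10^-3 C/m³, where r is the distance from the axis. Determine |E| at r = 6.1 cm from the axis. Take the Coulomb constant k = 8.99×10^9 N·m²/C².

1.46×10^6 N/C

Take a coaxial cylindrical Gaussian surface of radius r = 6.1 cm and length L (r > R, full charge per length enclosed).
λ_enc = 2π ∫₀^R ρ₀(r'/R)^2 r' dr' = 2πρ₀R²/4 = -4.967e-6 C/m.
By Gauss's law (flux through the curved wall only), E·2πrL = λ_enc L/ε₀.
E = 2k|λ_enc|/r = 2(8.99×10^9)(4.967×10^-6)/(0.061) = 1.46×10^6 N/C.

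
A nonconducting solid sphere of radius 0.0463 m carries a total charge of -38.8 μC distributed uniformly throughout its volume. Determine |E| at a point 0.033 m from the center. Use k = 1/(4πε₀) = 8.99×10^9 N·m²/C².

Take a concentric spherical Gaussian surface of radius r = 0.033 m (r < R).
Only the charge within r is enclosed: Q_enc = Q·(r/R)³ = (-38.8 μC)·(0.033 m/0.0463 m)³ = -1.405×10^-5 C.
Since E is radial and uniform over the Gaussian sphere, Φ = E·4πr² = Q_enc/ε₀.
E = k|Q_enc|/r² = (8.99×10^9)(1.405×10^-5)/(0.033)² = 1.16×10^8 N/C.

|E| = 1.16e8 N/C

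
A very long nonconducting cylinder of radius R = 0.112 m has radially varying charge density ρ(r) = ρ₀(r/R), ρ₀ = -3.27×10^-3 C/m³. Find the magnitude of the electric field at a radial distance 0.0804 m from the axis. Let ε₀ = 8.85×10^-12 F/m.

Take a coaxial cylindrical Gaussian surface of radius r = 0.0804 m and length L (r < R).
Integrating ρ over the cross-section to radius r: λ_enc = (2πρ₀/R) ∫₀^r r'^2 dr' = 2πρ₀ r^3/(3·R) = -3.178×10^-5 C/m.
Gauss's law: E·2πrL = λ_enc L/ε₀.
E = |λ_enc|/(2πε₀r) = (3.178×10^-5)/(2π·8.85×10^-12·0.0804) = 7.11e6 N/C.

E = 7.11×10^6 N/C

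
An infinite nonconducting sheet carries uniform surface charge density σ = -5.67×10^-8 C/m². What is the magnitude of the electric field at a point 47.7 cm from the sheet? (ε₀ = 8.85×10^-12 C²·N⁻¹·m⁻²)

Choose a cylindrical pillbox piercing the sheet, end faces (area A) parallel to it.
Flux Φ = 2EA and Q_enc = σA, so 2EA = σA/ε₀ ⇒ E = |σ|/(2ε₀), independent of distance.
E = |σ|/(2ε₀) = (5.67e-8)/(2·8.85×10^-12) = 3.20×10^3 N/C.

3.20×10^3 N/C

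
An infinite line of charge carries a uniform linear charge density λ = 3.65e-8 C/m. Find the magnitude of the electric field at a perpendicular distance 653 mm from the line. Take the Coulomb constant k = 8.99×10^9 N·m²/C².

E = 1.01×10^3 V/m

Choose a coaxial cylinder of radius r = 653 mm (arbitrary length L) as the Gaussian surface.
Q_enc = λL, so λ_enc = 3.65×10^-8 C/m.
Gauss's law: E·2πrL = λ_enc L/ε₀.
E = 2k|λ_enc|/r = 2(8.99×10^9)(3.65×10^-8)/(0.653) = 1.01e3 N/C.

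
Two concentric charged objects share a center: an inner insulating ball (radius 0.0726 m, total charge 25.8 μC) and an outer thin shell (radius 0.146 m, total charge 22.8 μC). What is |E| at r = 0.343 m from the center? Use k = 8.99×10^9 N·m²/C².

|E| = 3.71×10^6 N/C

By spherical symmetry E is radial; choose a Gaussian sphere of radius r = 0.343 m (r > 0.146 m, enclosing both).
Q_enc = (25.8 μC) + (22.8 μC) = 4.86×10^-5 C.
By Gauss's law, ∮E·dA = E·4πr² = Q_enc/ε₀.
E = k|Q_enc|/r² = (8.99×10^9)(4.86×10^-5)/(0.343)² = 3.71e6 N/C.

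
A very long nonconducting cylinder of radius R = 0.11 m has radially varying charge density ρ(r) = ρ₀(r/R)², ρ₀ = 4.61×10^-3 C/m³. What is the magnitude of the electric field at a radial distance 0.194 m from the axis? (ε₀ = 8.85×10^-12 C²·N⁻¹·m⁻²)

|E| ≈ 8.12×10^6 N/C

Coaxial Gaussian cylinder, radius r = 0.194 m, length L (r > R, full charge per length enclosed).
λ_enc = 2π ∫₀^R ρ₀(r'/R)^2 r' dr' = 2πρ₀R²/4 = 8.762×10^-5 C/m.
Applying ∮E·dA = Q_enc/ε₀ with the end caps contributing no flux:
E = |λ_enc|/(2πε₀r) = (8.762e-5)/(2π·8.85×10^-12·0.194) = 8.12×10^6 N/C.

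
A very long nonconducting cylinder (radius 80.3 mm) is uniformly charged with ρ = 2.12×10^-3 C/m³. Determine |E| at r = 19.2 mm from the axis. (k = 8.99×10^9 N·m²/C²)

Take a coaxial cylindrical Gaussian surface of radius r = 19.2 mm and length L (r < R).
Charge inside radius r per length L is ρ·πr²·L, so λ_enc = ρπr² = 2.455×10^-6 C/m.
By Gauss's law (flux through the curved wall only), E·2πrL = λ_enc L/ε₀.
E = 2k|λ_enc|/r = 2(8.99×10^9)(2.455×10^-6)/(0.0192) = 2.30×10^6 N/C.

E = 2.30×10^6 V/m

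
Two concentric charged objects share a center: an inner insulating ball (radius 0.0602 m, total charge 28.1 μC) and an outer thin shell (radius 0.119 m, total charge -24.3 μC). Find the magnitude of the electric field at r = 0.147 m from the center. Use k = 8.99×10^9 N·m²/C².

1.58×10^6 N/C

Use a concentric Gaussian sphere at r = 0.147 m (r > 0.119 m, enclosing both).
Q_enc = (28.1 μC) + (-24.3 μC) = 3.80e-6 C.
Since E is radial and uniform over the Gaussian sphere, Φ = E·4πr² = Q_enc/ε₀.
E = k|Q_enc|/r² = (8.99×10^9)(3.80×10^-6)/(0.147)² = 1.58e6 N/C.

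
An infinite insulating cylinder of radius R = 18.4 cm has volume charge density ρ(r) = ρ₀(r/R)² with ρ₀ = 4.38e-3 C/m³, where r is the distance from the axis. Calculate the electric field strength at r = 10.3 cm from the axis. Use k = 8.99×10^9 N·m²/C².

Choose a coaxial cylinder of radius r = 10.3 cm (arbitrary length L) as the Gaussian surface (r < R).
λ_enc = ∫₀^r ρ(r')·2πr' dr' = (2πρ₀/R²)·r^4/4 = 2.287×10^-5 C/m.
Applying ∮E·dA = Q_enc/ε₀ with the end caps contributing no flux:
E = 2k|λ_enc|/r = 2(8.99×10^9)(2.287×10^-5)/(0.103) = 3.99×10^6 N/C.

E ≈ 3.99e6 N/C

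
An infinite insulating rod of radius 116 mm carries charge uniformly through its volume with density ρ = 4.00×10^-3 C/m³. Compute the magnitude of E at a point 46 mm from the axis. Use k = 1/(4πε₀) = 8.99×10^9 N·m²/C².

E = 1.04×10^7 V/m

Choose a coaxial cylinder of radius r = 46 mm (arbitrary length L) as the Gaussian surface (r < R).
Enclosed charge per unit length: λ_enc = ρ·πr² = (4.00×10^-3)π(0.046)² = 2.659×10^-5 C/m.
Applying ∮E·dA = Q_enc/ε₀ with the end caps contributing no flux:
E = 2k|λ_enc|/r = 2(8.99×10^9)(2.659×10^-5)/(0.046) = 1.04e7 N/C.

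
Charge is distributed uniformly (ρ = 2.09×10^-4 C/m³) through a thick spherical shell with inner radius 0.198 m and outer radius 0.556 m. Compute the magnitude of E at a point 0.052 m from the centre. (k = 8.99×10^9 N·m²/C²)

|E| = 0 V/m

Use a concentric Gaussian sphere at r = 0.052 m (r < 0.198 m, inside the empty cavity).
No charge is enclosed, so by Gauss's law E·4πr² = 0 ⇒ E = 0.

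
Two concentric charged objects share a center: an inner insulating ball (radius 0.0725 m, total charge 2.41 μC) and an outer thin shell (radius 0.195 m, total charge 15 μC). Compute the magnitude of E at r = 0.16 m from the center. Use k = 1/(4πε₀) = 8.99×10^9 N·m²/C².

Take a concentric spherical Gaussian surface of radius r = 0.16 m (between the bodies, 0.0725 m < r < 0.195 m).
Only the inner charge is enclosed; the outer shell contributes nothing inside itself. Q_enc = 2.41 μC = 2.41×10^-6 C.
Gauss's law: E·4πr² = Q_enc/ε₀.
E = k|Q_enc|/r² = (8.99×10^9)(2.41×10^-6)/(0.16)² = 8.46e5 N/C.

E = 8.46×10^5 V/m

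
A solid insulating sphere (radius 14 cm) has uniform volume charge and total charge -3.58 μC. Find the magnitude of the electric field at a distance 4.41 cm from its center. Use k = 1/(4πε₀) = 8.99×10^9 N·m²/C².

Take a concentric spherical Gaussian surface of radius r = 4.41 cm (r < R).
Only the charge within r is enclosed: Q_enc = Q·(r/R)³ = (-3.58 μC)·(4.41 cm/14 cm)³ = -1.119×10^-7 C.
Gauss's law: E·4πr² = Q_enc/ε₀.
E = k|Q_enc|/r² = (8.99×10^9)(1.119×10^-7)/(0.0441)² = 5.17×10^5 N/C.

|E| ≈ 5.17×10^5 N/C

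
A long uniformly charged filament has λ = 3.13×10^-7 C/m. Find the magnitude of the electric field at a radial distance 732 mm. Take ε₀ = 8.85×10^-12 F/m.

Take a coaxial cylindrical Gaussian surface of radius r = 732 mm and length L.
Q_enc = λL, so λ_enc = 3.13×10^-7 C/m.
Gauss's law: E·2πrL = λ_enc L/ε₀.
E = |λ_enc|/(2πε₀r) = (3.13×10^-7)/(2π·8.85×10^-12·0.732) = 7.69×10^3 N/C.

|E| = 7.69×10^3 N/C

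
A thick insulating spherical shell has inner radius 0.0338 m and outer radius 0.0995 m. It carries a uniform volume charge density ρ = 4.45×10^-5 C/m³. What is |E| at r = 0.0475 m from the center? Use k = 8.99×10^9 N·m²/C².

Use a concentric Gaussian sphere at r = 0.0475 m (within the shell material, 0.0338 m < r < 0.0995 m).
Enclosed charge is the volume from a to r: Q_enc = (4π/3)ρ(r³ − a³) = 1.278×10^-8 C.
By Gauss's law, ∮E·dA = E·4πr² = Q_enc/ε₀.
E = k|Q_enc|/r² = (8.99×10^9)(1.278×10^-8)/(0.0475)² = 5.09e4 N/C.

E ≈ 5.09×10^4 V/m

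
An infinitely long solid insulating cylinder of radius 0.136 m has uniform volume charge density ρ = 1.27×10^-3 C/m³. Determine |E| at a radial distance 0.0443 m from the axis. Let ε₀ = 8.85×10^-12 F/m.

E = 3.18e6 N/C

Take a coaxial cylindrical Gaussian surface of radius r = 0.0443 m and length L (r < R).
Enclosed charge per unit length: λ_enc = ρ·πr² = (1.27×10^-3)π(0.0443)² = 7.83×10^-6 C/m.
By Gauss's law (flux through the curved wall only), E·2πrL = λ_enc L/ε₀.
E = |λ_enc|/(2πε₀r) = (7.83×10^-6)/(2π·8.85×10^-12·0.0443) = 3.18×10^6 N/C.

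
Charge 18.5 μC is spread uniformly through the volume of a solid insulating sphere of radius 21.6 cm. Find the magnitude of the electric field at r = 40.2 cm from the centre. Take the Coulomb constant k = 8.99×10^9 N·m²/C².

|E| ≈ 1.03e6 N/C

By spherical symmetry E is radial; choose a Gaussian sphere of radius r = 40.2 cm (r > R, so the entire charge is enclosed).
Q_enc = 18.5 μC = 1.85e-5 C.
Gauss's law: E·4πr² = Q_enc/ε₀.
E = k|Q_enc|/r² = (8.99×10^9)(1.85e-5)/(0.402)² = 1.03e6 N/C.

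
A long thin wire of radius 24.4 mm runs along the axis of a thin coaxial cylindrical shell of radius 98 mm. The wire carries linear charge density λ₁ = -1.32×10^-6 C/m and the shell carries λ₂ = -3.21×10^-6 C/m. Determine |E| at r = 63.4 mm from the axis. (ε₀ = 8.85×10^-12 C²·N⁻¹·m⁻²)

|E| ≈ 3.74e5 V/m

By cylindrical symmetry E is radial; use a coaxial Gaussian cylinder of radius 63.4 mm and length L (between the conductors, 24.4 mm < r < 98 mm).
Only the inner wire is enclosed; the outer shell contributes nothing inside itself. λ_enc = λ₁ = -1.32e-6 C/m.
By Gauss's law (flux through the curved wall only), E·2πrL = λ_enc L/ε₀.
E = |λ_enc|/(2πε₀r) = (1.32×10^-6)/(2π·8.85×10^-12·0.0634) = 3.74e5 N/C.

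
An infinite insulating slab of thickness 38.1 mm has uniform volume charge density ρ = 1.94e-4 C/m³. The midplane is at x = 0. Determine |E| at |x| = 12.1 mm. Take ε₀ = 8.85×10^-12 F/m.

|E| ≈ 2.65×10^5 N/C

By symmetry E is perpendicular to the slab. A Gaussian pillbox from −12.1 mm to +12.1 mm (face area A) lies entirely within the slab.
Q_enc = ρ·(2x)·A and flux = 2EA, so 2EA = 2ρxA/ε₀ ⇒ E = |ρ|x/ε₀.
E = (1.94×10^-4)(0.0121)/(8.85×10^-12) = 2.65×10^5 N/C.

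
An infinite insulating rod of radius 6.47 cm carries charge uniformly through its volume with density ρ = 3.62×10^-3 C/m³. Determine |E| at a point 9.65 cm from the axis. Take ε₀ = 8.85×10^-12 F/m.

8.87×10^6 N/C

Take a coaxial cylindrical Gaussian surface of radius r = 9.65 cm and length L (r > 6.47 cm, full cross-section enclosed).
λ_enc = ρ·πR² = (3.62×10^-3)π(0.0647)² = 4.761e-5 C/m.
By Gauss's law (flux through the curved wall only), E·2πrL = λ_enc L/ε₀.
E = |λ_enc|/(2πε₀r) = (4.761×10^-5)/(2π·8.85×10^-12·0.0965) = 8.87×10^6 N/C.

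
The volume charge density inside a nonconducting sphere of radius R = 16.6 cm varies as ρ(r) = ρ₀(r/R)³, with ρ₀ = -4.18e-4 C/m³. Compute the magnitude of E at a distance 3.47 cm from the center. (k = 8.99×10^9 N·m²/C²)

E ≈ 2.49×10^3 N/C

Take a concentric spherical Gaussian surface of radius r = 3.47 cm (r < R).
Integrate the density: Q_enc = 4π ∫₀^r ρ₀(r'/R)^3 r'² dr' = 4πρ₀ r^6/(6·R³) = -3.341×10^-10 C.
By Gauss's law, ∮E·dA = E·4πr² = Q_enc/ε₀.
E = k|Q_enc|/r² = (8.99×10^9)(3.341×10^-10)/(0.0347)² = 2.49e3 N/C.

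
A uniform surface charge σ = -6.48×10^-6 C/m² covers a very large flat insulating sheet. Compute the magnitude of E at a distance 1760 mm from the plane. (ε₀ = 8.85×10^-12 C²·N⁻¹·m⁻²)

|E| = 3.66×10^5 V/m

Choose a cylindrical pillbox piercing the sheet, end faces (area A) parallel to it.
Flux Φ = 2EA and Q_enc = σA, so 2EA = σA/ε₀ ⇒ E = |σ|/(2ε₀), independent of distance.
E = |σ|/(2ε₀) = (6.48e-6)/(2·8.85×10^-12) = 3.66×10^5 N/C.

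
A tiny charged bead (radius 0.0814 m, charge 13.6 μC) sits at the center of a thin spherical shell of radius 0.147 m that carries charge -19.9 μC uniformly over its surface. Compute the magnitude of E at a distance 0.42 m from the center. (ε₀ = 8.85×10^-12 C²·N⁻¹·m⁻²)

Symmetry ⇒ E = E(r) r̂. Gaussian sphere of radius r = 0.42 m (r > 0.147 m, enclosing both).
Q_enc = (13.6 μC) + (-19.9 μC) = -6.30×10^-6 C.
Since E is radial and uniform over the Gaussian sphere, Φ = E·4πr² = Q_enc/ε₀.
E = |Q_enc|/(4πε₀r²) = (6.30e-6)/(4π·8.85×10^-12·(0.42)²) = 3.21×10^5 N/C.

E ≈ 3.21×10^5 N/C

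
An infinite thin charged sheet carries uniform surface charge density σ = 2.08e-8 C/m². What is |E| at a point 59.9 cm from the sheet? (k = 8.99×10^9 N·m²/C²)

1.17×10^3 V/m

By planar symmetry E is perpendicular to the sheet and uniform; use a Gaussian pillbox with flat faces of area A on each side of the sheet.
Flux Φ = 2EA and Q_enc = σA, so 2EA = σA/ε₀ ⇒ E = |σ|/(2ε₀), independent of distance.
E = 2πk|σ| = 2π(8.99×10^9)(2.08e-8) = 1.17e3 N/C.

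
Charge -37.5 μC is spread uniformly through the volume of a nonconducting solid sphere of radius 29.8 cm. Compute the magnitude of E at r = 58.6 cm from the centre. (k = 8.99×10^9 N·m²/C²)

By spherical symmetry E is radial; choose a Gaussian sphere of radius r = 58.6 cm (r > R, so the entire charge is enclosed).
Q_enc = -37.5 μC = -3.75e-5 C.
Gauss's law: E·4πr² = Q_enc/ε₀.
E = k|Q_enc|/r² = (8.99×10^9)(3.75×10^-5)/(0.586)² = 9.82×10^5 N/C.

|E| ≈ 9.82×10^5 N/C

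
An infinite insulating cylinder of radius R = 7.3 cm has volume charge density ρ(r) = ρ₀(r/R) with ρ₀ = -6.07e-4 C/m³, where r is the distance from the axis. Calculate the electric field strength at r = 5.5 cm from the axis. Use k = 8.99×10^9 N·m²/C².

Choose a coaxial cylinder of radius r = 5.5 cm (arbitrary length L) as the Gaussian surface (r < R).
λ_enc = ∫₀^r ρ(r')·2πr' dr' = (2πρ₀/R)·r^3/3 = -2.897×10^-6 C/m.
Since E is radial and uniform over the curved surface, Φ = E·2πrL = Q_enc/ε₀ = λ_enc L/ε₀.
E = 2k|λ_enc|/r = 2(8.99×10^9)(2.897×10^-6)/(0.055) = 9.47e5 N/C.

E ≈ 9.47e5 N/C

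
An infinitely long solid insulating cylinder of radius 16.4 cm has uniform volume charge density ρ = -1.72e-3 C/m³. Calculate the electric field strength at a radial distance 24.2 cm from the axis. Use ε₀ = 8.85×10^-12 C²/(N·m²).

By cylindrical symmetry E is radial; use a coaxial Gaussian cylinder of radius 24.2 cm and length L (r > 16.4 cm, full cross-section enclosed).
λ_enc = ρ·πR² = (-1.72e-3)π(0.164)² = -1.453e-4 C/m.
Gauss's law: E·2πrL = λ_enc L/ε₀.
E = |λ_enc|/(2πε₀r) = (1.453×10^-4)/(2π·8.85×10^-12·0.242) = 1.08×10^7 N/C.

|E| ≈ 1.08×10^7 N/C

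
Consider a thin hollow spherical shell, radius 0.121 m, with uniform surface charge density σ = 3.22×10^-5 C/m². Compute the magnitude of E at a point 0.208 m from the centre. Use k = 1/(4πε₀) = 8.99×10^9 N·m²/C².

1.23×10^6 N/C

By spherical symmetry E is radial; choose a Gaussian sphere of radius r = 0.208 m (r > 0.121 m).
The entire shell is enclosed: Q_enc = σ·4πR² = (3.22e-5)·4π·(0.121)² = 5.924×10^-6 C.
Gauss's law: E·4πr² = Q_enc/ε₀.
E = k|Q_enc|/r² = (8.99×10^9)(5.924×10^-6)/(0.208)² = 1.23×10^6 N/C.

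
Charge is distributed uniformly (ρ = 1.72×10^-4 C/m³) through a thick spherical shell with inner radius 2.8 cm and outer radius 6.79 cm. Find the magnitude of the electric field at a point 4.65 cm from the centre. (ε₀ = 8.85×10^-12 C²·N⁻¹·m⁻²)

By spherical symmetry E is radial; choose a Gaussian sphere of radius r = 4.65 cm (within the shell material, 2.8 cm < r < 6.79 cm).
Enclosed charge is the volume from a to r: Q_enc = (4π/3)ρ(r³ − a³) = 5.662×10^-8 C.
Since E is radial and uniform over the Gaussian sphere, Φ = E·4πr² = Q_enc/ε₀.
E = |Q_enc|/(4πε₀r²) = (5.662×10^-8)/(4π·8.85×10^-12·(0.0465)²) = 2.35×10^5 N/C.

2.35e5 N/C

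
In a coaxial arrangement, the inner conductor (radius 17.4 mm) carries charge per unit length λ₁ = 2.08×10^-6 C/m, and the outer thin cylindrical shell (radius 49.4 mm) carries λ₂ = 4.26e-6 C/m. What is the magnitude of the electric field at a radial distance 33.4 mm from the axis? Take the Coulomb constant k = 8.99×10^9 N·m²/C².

1.12×10^6 N/C

Choose a coaxial cylinder of radius r = 33.4 mm (arbitrary length L) as the Gaussian surface (between the conductors, 17.4 mm < r < 49.4 mm).
The shell at 49.4 mm lies outside the Gaussian surface, so λ_enc = λ₁ = 2.08×10^-6 C/m.
Since E is radial and uniform over the curved surface, Φ = E·2πrL = Q_enc/ε₀ = λ_enc L/ε₀.
E = 2k|λ_enc|/r = 2(8.99×10^9)(2.08e-6)/(0.0334) = 1.12×10^6 N/C.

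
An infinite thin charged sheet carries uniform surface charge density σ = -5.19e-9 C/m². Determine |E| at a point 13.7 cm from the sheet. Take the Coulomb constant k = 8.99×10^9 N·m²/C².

293 V/m

The symmetry is planar: E is normal to the sheet and the same magnitude on both sides. Take a pillbox straddling the sheet with end-cap area A.
Only the two end caps contribute flux: Φ = 2EA. With Q_enc = σA, Gauss's law gives E = |σ|/(2ε₀).
E = 2πk|σ| = 2π(8.99×10^9)(5.19×10^-9) = 293 N/C.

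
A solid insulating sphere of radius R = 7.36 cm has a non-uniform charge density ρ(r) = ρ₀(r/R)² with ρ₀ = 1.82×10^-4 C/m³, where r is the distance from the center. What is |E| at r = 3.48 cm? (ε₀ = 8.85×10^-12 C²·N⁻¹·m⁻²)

By spherical symmetry E is radial; choose a Gaussian sphere of radius r = 3.48 cm (r < R).
Q_enc = ∫₀^r ρ(r')·4πr'² dr' = (4πρ₀/R²) ∫₀^r r'^4 dr' = 4πρ₀ r^5/(5·R²) = 4.31×10^-9 C.
Since E is radial and uniform over the Gaussian sphere, Φ = E·4πr² = Q_enc/ε₀.
E = |Q_enc|/(4πε₀r²) = (4.31×10^-9)/(4π·8.85×10^-12·(0.0348)²) = 3.20×10^4 N/C.

|E| = 3.20×10^4 V/m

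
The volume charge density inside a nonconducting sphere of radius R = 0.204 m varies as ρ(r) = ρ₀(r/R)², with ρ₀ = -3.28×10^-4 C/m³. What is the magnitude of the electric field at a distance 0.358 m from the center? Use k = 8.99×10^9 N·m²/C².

4.91×10^5 N/C

Take a concentric spherical Gaussian surface of radius r = 0.358 m (r > R, all charge enclosed).
Q_enc = 4π ∫₀^R ρ₀(r'/R)^2 r'² dr' = 4πρ₀R³/5 = -6.998×10^-6 C.
Gauss's law: E·4πr² = Q_enc/ε₀.
E = k|Q_enc|/r² = (8.99×10^9)(6.998×10^-6)/(0.358)² = 4.91×10^5 N/C.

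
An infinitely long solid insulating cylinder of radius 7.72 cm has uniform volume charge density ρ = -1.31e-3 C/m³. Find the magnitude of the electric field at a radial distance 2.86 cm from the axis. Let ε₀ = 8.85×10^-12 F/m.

Choose a coaxial cylinder of radius r = 2.86 cm (arbitrary length L) as the Gaussian surface (r < R).
Enclosed charge per unit length: λ_enc = ρ·πr² = (-1.31e-3)π(0.0286)² = -3.366×10^-6 C/m.
Since E is radial and uniform over the curved surface, Φ = E·2πrL = Q_enc/ε₀ = λ_enc L/ε₀.
E = |λ_enc|/(2πε₀r) = (3.366×10^-6)/(2π·8.85×10^-12·0.0286) = 2.12×10^6 N/C.

|E| = 2.12e6 N/C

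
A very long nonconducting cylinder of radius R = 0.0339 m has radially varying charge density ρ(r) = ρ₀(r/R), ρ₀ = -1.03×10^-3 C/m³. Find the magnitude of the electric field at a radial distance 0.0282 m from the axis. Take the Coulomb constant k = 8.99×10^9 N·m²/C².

Coaxial Gaussian cylinder, radius r = 0.0282 m, length L (r < R).
Integrating ρ over the cross-section to radius r: λ_enc = (2πρ₀/R) ∫₀^r r'^2 dr' = 2πρ₀ r^3/(3·R) = -1.427e-6 C/m.
Since E is radial and uniform over the curved surface, Φ = E·2πrL = Q_enc/ε₀ = λ_enc L/ε₀.
E = 2k|λ_enc|/r = 2(8.99×10^9)(1.427×10^-6)/(0.0282) = 9.10×10^5 N/C.

|E| = 9.10×10^5 N/C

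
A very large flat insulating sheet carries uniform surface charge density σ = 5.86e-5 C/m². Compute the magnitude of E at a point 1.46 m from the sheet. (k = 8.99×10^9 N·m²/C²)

|E| = 3.31e6 N/C

Choose a cylindrical pillbox piercing the sheet, end faces (area A) parallel to it.
Only the two end caps contribute flux: Φ = 2EA. With Q_enc = σA, Gauss's law gives E = |σ|/(2ε₀).
E = 2πk|σ| = 2π(8.99×10^9)(5.86e-5) = 3.31e6 N/C.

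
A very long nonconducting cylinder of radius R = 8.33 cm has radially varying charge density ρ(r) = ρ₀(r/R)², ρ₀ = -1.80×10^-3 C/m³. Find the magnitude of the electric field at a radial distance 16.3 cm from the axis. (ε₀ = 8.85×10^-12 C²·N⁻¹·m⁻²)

2.16×10^6 V/m

Take a coaxial cylindrical Gaussian surface of radius r = 16.3 cm and length L (r > R, full charge per length enclosed).
λ_enc = 2π ∫₀^R ρ₀(r'/R)^2 r' dr' = 2πρ₀R²/4 = -1.962×10^-5 C/m.
Applying ∮E·dA = Q_enc/ε₀ with the end caps contributing no flux:
E = |λ_enc|/(2πε₀r) = (1.962×10^-5)/(2π·8.85×10^-12·0.163) = 2.16e6 N/C.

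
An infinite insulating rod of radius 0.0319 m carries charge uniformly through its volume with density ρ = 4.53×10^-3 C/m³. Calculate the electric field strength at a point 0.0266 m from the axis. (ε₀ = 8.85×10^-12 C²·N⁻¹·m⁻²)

Coaxial Gaussian cylinder, radius r = 0.0266 m, length L (r < R).
Charge inside radius r per length L is ρ·πr²·L, so λ_enc = ρπr² = 1.007e-5 C/m.
Since E is radial and uniform over the curved surface, Φ = E·2πrL = Q_enc/ε₀ = λ_enc L/ε₀.
E = |λ_enc|/(2πε₀r) = (1.007×10^-5)/(2π·8.85×10^-12·0.0266) = 6.81e6 N/C.

E ≈ 6.81×10^6 N/C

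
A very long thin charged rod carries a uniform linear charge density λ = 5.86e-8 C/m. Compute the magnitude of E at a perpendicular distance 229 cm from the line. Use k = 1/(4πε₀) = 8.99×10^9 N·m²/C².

By cylindrical symmetry E is radial; use a coaxial Gaussian cylinder of radius 229 cm and length L.
Q_enc = λL, so λ_enc = 5.86×10^-8 C/m.
Since E is radial and uniform over the curved surface, Φ = E·2πrL = Q_enc/ε₀ = λ_enc L/ε₀.
E = 2k|λ_enc|/r = 2(8.99×10^9)(5.86×10^-8)/(2.29) = 460 N/C.

E ≈ 460 V/m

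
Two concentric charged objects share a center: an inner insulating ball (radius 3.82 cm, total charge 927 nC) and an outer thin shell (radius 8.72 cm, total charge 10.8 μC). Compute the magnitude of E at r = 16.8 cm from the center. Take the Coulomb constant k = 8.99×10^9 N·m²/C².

E ≈ 3.74e6 N/C

Use a concentric Gaussian sphere at r = 16.8 cm (r > 8.72 cm, enclosing both).
Q_enc = (927 nC) + (10.8 μC) = 1.173×10^-5 C.
Since E is radial and uniform over the Gaussian sphere, Φ = E·4πr² = Q_enc/ε₀.
E = k|Q_enc|/r² = (8.99×10^9)(1.173×10^-5)/(0.168)² = 3.74e6 N/C.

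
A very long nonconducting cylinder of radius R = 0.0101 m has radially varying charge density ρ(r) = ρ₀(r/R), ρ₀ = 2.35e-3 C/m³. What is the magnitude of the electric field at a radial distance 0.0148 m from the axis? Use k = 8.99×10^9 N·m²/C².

Coaxial Gaussian cylinder, radius r = 0.0148 m, length L (r > R, full charge per length enclosed).
λ_enc = 2π ∫₀^R ρ₀(r'/R)^1 r' dr' = 2πρ₀R²/3 = 5.021e-7 C/m.
Since E is radial and uniform over the curved surface, Φ = E·2πrL = Q_enc/ε₀ = λ_enc L/ε₀.
E = 2k|λ_enc|/r = 2(8.99×10^9)(5.021×10^-7)/(0.0148) = 6.10×10^5 N/C.

|E| = 6.10e5 V/m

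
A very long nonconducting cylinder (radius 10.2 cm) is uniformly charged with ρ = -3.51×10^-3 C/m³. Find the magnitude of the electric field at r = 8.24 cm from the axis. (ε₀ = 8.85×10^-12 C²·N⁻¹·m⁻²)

Choose a coaxial cylinder of radius r = 8.24 cm (arbitrary length L) as the Gaussian surface (r < R).
Charge inside radius r per length L is ρ·πr²·L, so λ_enc = ρπr² = -7.487×10^-5 C/m.
Gauss's law: E·2πrL = λ_enc L/ε₀.
E = |λ_enc|/(2πε₀r) = (7.487e-5)/(2π·8.85×10^-12·0.0824) = 1.63×10^7 N/C.

|E| = 1.63e7 V/m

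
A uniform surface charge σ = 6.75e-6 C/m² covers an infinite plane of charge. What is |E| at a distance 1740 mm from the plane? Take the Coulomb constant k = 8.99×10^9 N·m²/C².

3.81×10^5 N/C

Choose a cylindrical pillbox piercing the sheet, end faces (area A) parallel to it.
Flux Φ = 2EA and Q_enc = σA, so 2EA = σA/ε₀ ⇒ E = |σ|/(2ε₀), independent of distance.
E = 2πk|σ| = 2π(8.99×10^9)(6.75×10^-6) = 3.81×10^5 N/C.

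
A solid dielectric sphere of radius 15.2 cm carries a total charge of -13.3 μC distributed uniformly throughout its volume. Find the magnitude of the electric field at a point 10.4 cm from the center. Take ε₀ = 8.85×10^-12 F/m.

Take a concentric spherical Gaussian surface of radius r = 10.4 cm (r < R).
Only the charge within r is enclosed: Q_enc = Q·(r/R)³ = (-13.3 μC)·(10.4 cm/15.2 cm)³ = -4.26e-6 C.
Since E is radial and uniform over the Gaussian sphere, Φ = E·4πr² = Q_enc/ε₀.
E = |Q_enc|/(4πε₀r²) = (4.26e-6)/(4π·8.85×10^-12·(0.104)²) = 3.54×10^6 N/C.

|E| ≈ 3.54×10^6 N/C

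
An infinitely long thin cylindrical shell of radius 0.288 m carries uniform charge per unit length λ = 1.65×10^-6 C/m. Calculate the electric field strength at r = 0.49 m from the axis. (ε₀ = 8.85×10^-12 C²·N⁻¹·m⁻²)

By cylindrical symmetry E is radial; use a coaxial Gaussian cylinder of radius 0.49 m and length L (r > 0.288 m).
The full line charge is enclosed: λ_enc = 1.65×10^-6 C/m.
By Gauss's law (flux through the curved wall only), E·2πrL = λ_enc L/ε₀.
E = |λ_enc|/(2πε₀r) = (1.65×10^-6)/(2π·8.85×10^-12·0.49) = 6.06e4 N/C.

6.06×10^4 N/C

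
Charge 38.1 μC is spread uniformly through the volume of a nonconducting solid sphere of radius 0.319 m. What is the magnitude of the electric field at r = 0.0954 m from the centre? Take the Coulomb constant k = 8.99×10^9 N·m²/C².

Take a concentric spherical Gaussian surface of radius r = 0.0954 m (r < R).
For a uniform sphere the enclosed fraction is (r/R)³, so Q_enc = (38.1 μC)(0.0954/0.319)³ = 1.019e-6 C.
Gauss's law: E·4πr² = Q_enc/ε₀.
E = k|Q_enc|/r² = (8.99×10^9)(1.019e-6)/(0.0954)² = 1.01×10^6 N/C.

|E| = 1.01e6 N/C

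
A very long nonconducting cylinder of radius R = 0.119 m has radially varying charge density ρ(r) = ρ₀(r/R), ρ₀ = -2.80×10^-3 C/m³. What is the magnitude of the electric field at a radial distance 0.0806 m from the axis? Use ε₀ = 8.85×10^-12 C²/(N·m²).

Take a coaxial cylindrical Gaussian surface of radius r = 0.0806 m and length L (r < R).
Integrating ρ over the cross-section to radius r: λ_enc = (2πρ₀/R) ∫₀^r r'^2 dr' = 2πρ₀ r^3/(3·R) = -2.58×10^-5 C/m.
Gauss's law: E·2πrL = λ_enc L/ε₀.
E = |λ_enc|/(2πε₀r) = (2.58×10^-5)/(2π·8.85×10^-12·0.0806) = 5.76×10^6 N/C.

5.76e6 N/C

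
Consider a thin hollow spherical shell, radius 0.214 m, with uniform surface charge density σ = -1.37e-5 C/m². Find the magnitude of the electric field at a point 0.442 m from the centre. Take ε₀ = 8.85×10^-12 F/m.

Use a concentric Gaussian sphere at r = 0.442 m (r > 0.214 m).
The entire shell is enclosed: Q_enc = σ·4πR² = (-1.37×10^-5)·4π·(0.214)² = -7.884e-6 C.
Applying ∮E·dA = Q_enc/ε₀ with Φ = E(4πr²):
E = |Q_enc|/(4πε₀r²) = (7.884e-6)/(4π·8.85×10^-12·(0.442)²) = 3.63×10^5 N/C.

3.63×10^5 N/C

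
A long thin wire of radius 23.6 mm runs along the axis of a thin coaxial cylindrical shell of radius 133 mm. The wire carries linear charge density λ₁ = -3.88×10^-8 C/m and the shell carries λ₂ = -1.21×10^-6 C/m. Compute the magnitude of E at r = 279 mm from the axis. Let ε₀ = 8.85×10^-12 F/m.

Coaxial Gaussian cylinder, radius r = 279 mm, length L (r > 133 mm, enclosing both).
λ_enc = λ₁ + λ₂ = (-3.88×10^-8) + (-1.21×10^-6) = -1.249×10^-6 C/m.
Applying ∮E·dA = Q_enc/ε₀ with the end caps contributing no flux:
E = |λ_enc|/(2πε₀r) = (1.249×10^-6)/(2π·8.85×10^-12·0.279) = 8.05×10^4 N/C.

|E| = 8.05e4 V/m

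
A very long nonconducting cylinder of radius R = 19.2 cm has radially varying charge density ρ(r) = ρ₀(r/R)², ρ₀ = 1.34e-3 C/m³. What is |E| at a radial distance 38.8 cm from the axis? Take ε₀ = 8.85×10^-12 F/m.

|E| = 3.60×10^6 V/m

Choose a coaxial cylinder of radius r = 38.8 cm (arbitrary length L) as the Gaussian surface (r > R, full charge per length enclosed).
λ_enc = 2π ∫₀^R ρ₀(r'/R)^2 r' dr' = 2πρ₀R²/4 = 7.759×10^-5 C/m.
By Gauss's law (flux through the curved wall only), E·2πrL = λ_enc L/ε₀.
E = |λ_enc|/(2πε₀r) = (7.759×10^-5)/(2π·8.85×10^-12·0.388) = 3.60×10^6 N/C.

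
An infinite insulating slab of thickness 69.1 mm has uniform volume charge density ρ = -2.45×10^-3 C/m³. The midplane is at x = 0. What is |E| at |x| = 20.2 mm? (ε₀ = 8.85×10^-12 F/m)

By symmetry E is perpendicular to the slab. A Gaussian pillbox from −20.2 mm to +20.2 mm (face area A) lies entirely within the slab.
Q_enc = ρ·(2x)·A and flux = 2EA, so 2EA = 2ρxA/ε₀ ⇒ E = |ρ|x/ε₀.
E = (2.45×10^-3)(0.0202)/(8.85×10^-12) = 5.59×10^6 N/C.

E = 5.59×10^6 N/C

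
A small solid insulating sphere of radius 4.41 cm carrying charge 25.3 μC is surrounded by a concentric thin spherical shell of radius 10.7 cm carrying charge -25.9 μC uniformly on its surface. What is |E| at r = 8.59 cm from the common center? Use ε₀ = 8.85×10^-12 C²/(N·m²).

Symmetry ⇒ E = E(r) r̂. Gaussian sphere of radius r = 8.59 cm (between the bodies, 4.41 cm < r < 10.7 cm).
Only the inner charge is enclosed; the outer shell contributes nothing inside itself. Q_enc = 25.3 μC = 2.53e-5 C.
By Gauss's law, ∮E·dA = E·4πr² = Q_enc/ε₀.
E = |Q_enc|/(4πε₀r²) = (2.53e-5)/(4π·8.85×10^-12·(0.0859)²) = 3.08e7 N/C.

3.08×10^7 V/m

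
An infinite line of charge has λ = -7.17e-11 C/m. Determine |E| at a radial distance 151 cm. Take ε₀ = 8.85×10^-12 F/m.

E ≈ 0.854 N/C

By cylindrical symmetry E is radial; use a coaxial Gaussian cylinder of radius 151 cm and length L.
Q_enc = λL, so λ_enc = -7.17×10^-11 C/m.
Gauss's law: E·2πrL = λ_enc L/ε₀.
E = |λ_enc|/(2πε₀r) = (7.17×10^-11)/(2π·8.85×10^-12·1.51) = 0.854 N/C.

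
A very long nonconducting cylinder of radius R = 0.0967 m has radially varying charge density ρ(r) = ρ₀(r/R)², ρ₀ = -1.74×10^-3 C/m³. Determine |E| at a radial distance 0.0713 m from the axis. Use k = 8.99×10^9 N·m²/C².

Choose a coaxial cylinder of radius r = 0.0713 m (arbitrary length L) as the Gaussian surface (r < R).
λ_enc = ∫₀^r ρ(r')·2πr' dr' = (2πρ₀/R²)·r^4/4 = -7.554×10^-6 C/m.
By Gauss's law (flux through the curved wall only), E·2πrL = λ_enc L/ε₀.
E = 2k|λ_enc|/r = 2(8.99×10^9)(7.554×10^-6)/(0.0713) = 1.90×10^6 N/C.

|E| = 1.90×10^6 N/C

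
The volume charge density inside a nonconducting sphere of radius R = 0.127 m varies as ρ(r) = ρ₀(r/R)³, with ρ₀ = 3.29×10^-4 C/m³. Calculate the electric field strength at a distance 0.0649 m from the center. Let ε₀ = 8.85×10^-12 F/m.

E = 5.37×10^4 N/C

Symmetry ⇒ E = E(r) r̂. Gaussian sphere of radius r = 0.0649 m (r < R).
Q_enc = ∫₀^r ρ(r')·4πr'² dr' = (4πρ₀/R³) ∫₀^r r'^5 dr' = 4πρ₀ r^6/(6·R³) = 2.514×10^-8 C.
Since E is radial and uniform over the Gaussian sphere, Φ = E·4πr² = Q_enc/ε₀.
E = |Q_enc|/(4πε₀r²) = (2.514e-8)/(4π·8.85×10^-12·(0.0649)²) = 5.37e4 N/C.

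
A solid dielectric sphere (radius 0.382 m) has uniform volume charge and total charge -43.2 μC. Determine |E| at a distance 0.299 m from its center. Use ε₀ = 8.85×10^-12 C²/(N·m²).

Symmetry ⇒ E = E(r) r̂. Gaussian sphere of radius r = 0.299 m (r < R).
For a uniform sphere the enclosed fraction is (r/R)³, so Q_enc = (-43.2 μC)(0.299/0.382)³ = -2.072×10^-5 C.
Applying ∮E·dA = Q_enc/ε₀ with Φ = E(4πr²):
E = |Q_enc|/(4πε₀r²) = (2.072×10^-5)/(4π·8.85×10^-12·(0.299)²) = 2.08×10^6 N/C.

2.08e6 N/C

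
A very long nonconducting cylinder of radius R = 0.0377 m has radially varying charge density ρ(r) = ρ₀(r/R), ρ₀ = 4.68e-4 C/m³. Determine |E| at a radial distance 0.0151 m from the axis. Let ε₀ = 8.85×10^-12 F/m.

Choose a coaxial cylinder of radius r = 0.0151 m (arbitrary length L) as the Gaussian surface (r < R).
λ_enc = ∫₀^r ρ(r')·2πr' dr' = (2πρ₀/R)·r^3/3 = 8.951×10^-8 C/m.
Since E is radial and uniform over the curved surface, Φ = E·2πrL = Q_enc/ε₀ = λ_enc L/ε₀.
E = |λ_enc|/(2πε₀r) = (8.951×10^-8)/(2π·8.85×10^-12·0.0151) = 1.07×10^5 N/C.

1.07×10^5 N/C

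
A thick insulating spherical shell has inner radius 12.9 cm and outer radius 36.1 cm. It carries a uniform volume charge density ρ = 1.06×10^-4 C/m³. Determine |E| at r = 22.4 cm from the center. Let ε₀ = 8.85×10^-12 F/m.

Take a concentric spherical Gaussian surface of radius r = 22.4 cm (within the shell material, 12.9 cm < r < 36.1 cm).
Only the shell between 12.9 cm and r is enclosed: Q_enc = ρ·(4π/3)(r³ − a³) = (1.06e-4)·(4π/3)·((0.224)³ − (0.129)³) = 4.037e-6 C.
By Gauss's law, ∮E·dA = E·4πr² = Q_enc/ε₀.
E = |Q_enc|/(4πε₀r²) = (4.037×10^-6)/(4π·8.85×10^-12·(0.224)²) = 7.24×10^5 N/C.

E = 7.24×10^5 N/C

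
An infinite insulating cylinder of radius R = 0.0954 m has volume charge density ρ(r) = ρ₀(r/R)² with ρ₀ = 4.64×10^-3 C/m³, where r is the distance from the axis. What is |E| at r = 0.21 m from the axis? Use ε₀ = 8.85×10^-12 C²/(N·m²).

E = 5.68e6 N/C

Coaxial Gaussian cylinder, radius r = 0.21 m, length L (r > R, full charge per length enclosed).
λ_enc = 2π ∫₀^R ρ₀(r'/R)^2 r' dr' = 2πρ₀R²/4 = 6.633×10^-5 C/m.
Since E is radial and uniform over the curved surface, Φ = E·2πrL = Q_enc/ε₀ = λ_enc L/ε₀.
E = |λ_enc|/(2πε₀r) = (6.633×10^-5)/(2π·8.85×10^-12·0.21) = 5.68e6 N/C.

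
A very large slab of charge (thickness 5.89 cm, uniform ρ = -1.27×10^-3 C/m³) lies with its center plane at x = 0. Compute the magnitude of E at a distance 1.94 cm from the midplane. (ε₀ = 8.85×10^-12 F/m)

By symmetry E is perpendicular to the slab. A Gaussian pillbox from −1.94 cm to +1.94 cm (face area A) lies entirely within the slab.
Q_enc = ρ·(2x)·A and flux = 2EA, so 2EA = 2ρxA/ε₀ ⇒ E = |ρ|x/ε₀.
E = (1.27e-3)(0.0194)/(8.85×10^-12) = 2.78×10^6 N/C.

E ≈ 2.78×10^6 V/m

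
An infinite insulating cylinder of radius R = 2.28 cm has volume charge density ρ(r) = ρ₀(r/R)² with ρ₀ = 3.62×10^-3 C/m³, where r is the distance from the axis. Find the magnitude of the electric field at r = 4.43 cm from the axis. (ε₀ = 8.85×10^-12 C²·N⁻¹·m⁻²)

Take a coaxial cylindrical Gaussian surface of radius r = 4.43 cm and length L (r > R, full charge per length enclosed).
λ_enc = 2π ∫₀^R ρ₀(r'/R)^2 r' dr' = 2πρ₀R²/4 = 2.956×10^-6 C/m.
Gauss's law: E·2πrL = λ_enc L/ε₀.
E = |λ_enc|/(2πε₀r) = (2.956e-6)/(2π·8.85×10^-12·0.0443) = 1.20×10^6 N/C.

E = 1.20×10^6 N/C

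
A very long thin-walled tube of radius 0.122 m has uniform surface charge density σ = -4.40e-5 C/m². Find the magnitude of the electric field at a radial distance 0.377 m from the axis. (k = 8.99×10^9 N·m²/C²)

By cylindrical symmetry E is radial; use a coaxial Gaussian cylinder of radius 0.377 m and length L (r > 0.122 m).
The whole shell is enclosed: λ_enc = σ·2πR = (-4.40×10^-5)·2π·(0.122) = -3.373×10^-5 C/m.
Gauss's law: E·2πrL = λ_enc L/ε₀.
E = 2k|λ_enc|/r = 2(8.99×10^9)(3.373×10^-5)/(0.377) = 1.61×10^6 N/C.

E = 1.61e6 N/C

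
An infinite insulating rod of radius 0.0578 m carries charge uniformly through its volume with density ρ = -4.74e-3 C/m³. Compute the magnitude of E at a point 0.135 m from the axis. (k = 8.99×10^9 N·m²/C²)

Coaxial Gaussian cylinder, radius r = 0.135 m, length L (r > 0.0578 m, full cross-section enclosed).
λ_enc = ρ·πR² = (-4.74×10^-3)π(0.0578)² = -4.975×10^-5 C/m.
Applying ∮E·dA = Q_enc/ε₀ with the end caps contributing no flux:
E = 2k|λ_enc|/r = 2(8.99×10^9)(4.975×10^-5)/(0.135) = 6.63e6 N/C.

|E| = 6.63×10^6 N/C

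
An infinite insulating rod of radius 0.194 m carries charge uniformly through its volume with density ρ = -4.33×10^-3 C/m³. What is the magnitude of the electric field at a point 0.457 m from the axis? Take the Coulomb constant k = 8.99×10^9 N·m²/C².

|E| ≈ 2.01×10^7 V/m

Take a coaxial cylindrical Gaussian surface of radius r = 0.457 m and length L (r > 0.194 m, full cross-section enclosed).
λ_enc = ρ·πR² = (-4.33e-3)π(0.194)² = -5.12×10^-4 C/m.
Applying ∮E·dA = Q_enc/ε₀ with the end caps contributing no flux:
E = 2k|λ_enc|/r = 2(8.99×10^9)(5.12×10^-4)/(0.457) = 2.01×10^7 N/C.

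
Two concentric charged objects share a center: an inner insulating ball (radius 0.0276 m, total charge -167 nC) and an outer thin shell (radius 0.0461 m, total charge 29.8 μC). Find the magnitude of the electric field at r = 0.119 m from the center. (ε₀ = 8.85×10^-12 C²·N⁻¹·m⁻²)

1.88e7 N/C

Take a concentric spherical Gaussian surface of radius r = 0.119 m (r > 0.0461 m, enclosing both).
Q_enc = (-167 nC) + (29.8 μC) = 2.963×10^-5 C.
By Gauss's law, ∮E·dA = E·4πr² = Q_enc/ε₀.
E = |Q_enc|/(4πε₀r²) = (2.963e-5)/(4π·8.85×10^-12·(0.119)²) = 1.88e7 N/C.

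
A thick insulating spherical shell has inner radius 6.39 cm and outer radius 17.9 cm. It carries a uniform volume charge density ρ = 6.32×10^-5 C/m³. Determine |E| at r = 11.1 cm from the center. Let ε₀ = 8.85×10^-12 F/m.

E ≈ 2.14×10^5 V/m

Symmetry ⇒ E = E(r) r̂. Gaussian sphere of radius r = 11.1 cm (within the shell material, 6.39 cm < r < 17.9 cm).
Only the shell between 6.39 cm and r is enclosed: Q_enc = ρ·(4π/3)(r³ − a³) = (6.32×10^-5)·(4π/3)·((0.111)³ − (0.0639)³) = 2.93×10^-7 C.
Since E is radial and uniform over the Gaussian sphere, Φ = E·4πr² = Q_enc/ε₀.
E = |Q_enc|/(4πε₀r²) = (2.93×10^-7)/(4π·8.85×10^-12·(0.111)²) = 2.14×10^5 N/C.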